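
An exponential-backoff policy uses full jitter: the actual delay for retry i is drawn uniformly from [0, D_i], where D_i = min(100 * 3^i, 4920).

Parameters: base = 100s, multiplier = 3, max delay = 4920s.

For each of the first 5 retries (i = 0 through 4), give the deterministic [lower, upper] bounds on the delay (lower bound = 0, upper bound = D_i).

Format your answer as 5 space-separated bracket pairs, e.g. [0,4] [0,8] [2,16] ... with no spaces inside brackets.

Computing bounds per retry:
  i=0: D_i=min(100*3^0,4920)=100, bounds=[0,100]
  i=1: D_i=min(100*3^1,4920)=300, bounds=[0,300]
  i=2: D_i=min(100*3^2,4920)=900, bounds=[0,900]
  i=3: D_i=min(100*3^3,4920)=2700, bounds=[0,2700]
  i=4: D_i=min(100*3^4,4920)=4920, bounds=[0,4920]

Answer: [0,100] [0,300] [0,900] [0,2700] [0,4920]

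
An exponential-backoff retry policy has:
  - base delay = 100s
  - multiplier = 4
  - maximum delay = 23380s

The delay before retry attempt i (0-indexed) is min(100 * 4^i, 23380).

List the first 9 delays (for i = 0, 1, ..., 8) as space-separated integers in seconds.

Answer: 100 400 1600 6400 23380 23380 23380 23380 23380

Derivation:
Computing each delay:
  i=0: min(100*4^0, 23380) = 100
  i=1: min(100*4^1, 23380) = 400
  i=2: min(100*4^2, 23380) = 1600
  i=3: min(100*4^3, 23380) = 6400
  i=4: min(100*4^4, 23380) = 23380
  i=5: min(100*4^5, 23380) = 23380
  i=6: min(100*4^6, 23380) = 23380
  i=7: min(100*4^7, 23380) = 23380
  i=8: min(100*4^8, 23380) = 23380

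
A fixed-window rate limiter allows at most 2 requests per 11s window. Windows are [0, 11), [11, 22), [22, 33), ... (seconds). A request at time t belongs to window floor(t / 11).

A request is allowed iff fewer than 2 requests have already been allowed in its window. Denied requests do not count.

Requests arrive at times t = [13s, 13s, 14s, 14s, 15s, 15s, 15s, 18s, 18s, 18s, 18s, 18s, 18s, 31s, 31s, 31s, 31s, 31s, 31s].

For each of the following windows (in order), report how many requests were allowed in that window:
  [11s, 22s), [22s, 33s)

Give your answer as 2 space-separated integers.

Answer: 2 2

Derivation:
Processing requests:
  req#1 t=13s (window 1): ALLOW
  req#2 t=13s (window 1): ALLOW
  req#3 t=14s (window 1): DENY
  req#4 t=14s (window 1): DENY
  req#5 t=15s (window 1): DENY
  req#6 t=15s (window 1): DENY
  req#7 t=15s (window 1): DENY
  req#8 t=18s (window 1): DENY
  req#9 t=18s (window 1): DENY
  req#10 t=18s (window 1): DENY
  req#11 t=18s (window 1): DENY
  req#12 t=18s (window 1): DENY
  req#13 t=18s (window 1): DENY
  req#14 t=31s (window 2): ALLOW
  req#15 t=31s (window 2): ALLOW
  req#16 t=31s (window 2): DENY
  req#17 t=31s (window 2): DENY
  req#18 t=31s (window 2): DENY
  req#19 t=31s (window 2): DENY

Allowed counts by window: 2 2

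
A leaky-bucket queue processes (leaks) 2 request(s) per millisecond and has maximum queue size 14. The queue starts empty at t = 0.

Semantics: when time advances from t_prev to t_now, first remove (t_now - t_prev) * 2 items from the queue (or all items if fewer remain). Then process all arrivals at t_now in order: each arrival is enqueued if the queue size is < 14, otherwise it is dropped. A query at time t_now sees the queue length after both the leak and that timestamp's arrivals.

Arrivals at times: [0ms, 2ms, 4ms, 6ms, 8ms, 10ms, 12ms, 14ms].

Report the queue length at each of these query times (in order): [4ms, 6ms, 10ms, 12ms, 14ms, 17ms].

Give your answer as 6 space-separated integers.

Answer: 1 1 1 1 1 0

Derivation:
Queue lengths at query times:
  query t=4ms: backlog = 1
  query t=6ms: backlog = 1
  query t=10ms: backlog = 1
  query t=12ms: backlog = 1
  query t=14ms: backlog = 1
  query t=17ms: backlog = 0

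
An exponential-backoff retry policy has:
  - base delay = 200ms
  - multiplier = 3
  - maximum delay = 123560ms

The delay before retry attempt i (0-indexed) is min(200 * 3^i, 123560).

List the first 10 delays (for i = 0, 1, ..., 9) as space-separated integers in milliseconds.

Answer: 200 600 1800 5400 16200 48600 123560 123560 123560 123560

Derivation:
Computing each delay:
  i=0: min(200*3^0, 123560) = 200
  i=1: min(200*3^1, 123560) = 600
  i=2: min(200*3^2, 123560) = 1800
  i=3: min(200*3^3, 123560) = 5400
  i=4: min(200*3^4, 123560) = 16200
  i=5: min(200*3^5, 123560) = 48600
  i=6: min(200*3^6, 123560) = 123560
  i=7: min(200*3^7, 123560) = 123560
  i=8: min(200*3^8, 123560) = 123560
  i=9: min(200*3^9, 123560) = 123560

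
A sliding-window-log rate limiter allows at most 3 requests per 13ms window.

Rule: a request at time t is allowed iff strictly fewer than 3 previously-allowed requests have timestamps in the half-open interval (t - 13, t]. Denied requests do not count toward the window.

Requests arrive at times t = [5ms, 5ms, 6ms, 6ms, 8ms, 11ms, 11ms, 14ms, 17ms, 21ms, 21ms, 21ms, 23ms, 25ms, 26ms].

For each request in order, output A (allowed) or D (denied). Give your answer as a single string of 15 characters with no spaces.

Answer: AAADDDDDDAAADDD

Derivation:
Tracking allowed requests in the window:
  req#1 t=5ms: ALLOW
  req#2 t=5ms: ALLOW
  req#3 t=6ms: ALLOW
  req#4 t=6ms: DENY
  req#5 t=8ms: DENY
  req#6 t=11ms: DENY
  req#7 t=11ms: DENY
  req#8 t=14ms: DENY
  req#9 t=17ms: DENY
  req#10 t=21ms: ALLOW
  req#11 t=21ms: ALLOW
  req#12 t=21ms: ALLOW
  req#13 t=23ms: DENY
  req#14 t=25ms: DENY
  req#15 t=26ms: DENY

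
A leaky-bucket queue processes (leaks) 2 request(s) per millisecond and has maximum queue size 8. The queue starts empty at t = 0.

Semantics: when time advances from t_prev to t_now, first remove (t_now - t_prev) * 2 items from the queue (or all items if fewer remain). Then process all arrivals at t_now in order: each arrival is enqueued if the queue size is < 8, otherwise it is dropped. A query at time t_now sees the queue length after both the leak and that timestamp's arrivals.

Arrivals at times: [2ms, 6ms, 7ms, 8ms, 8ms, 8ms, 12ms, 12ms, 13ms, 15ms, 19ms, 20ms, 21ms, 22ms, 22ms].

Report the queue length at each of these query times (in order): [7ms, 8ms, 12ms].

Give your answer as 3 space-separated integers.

Queue lengths at query times:
  query t=7ms: backlog = 1
  query t=8ms: backlog = 3
  query t=12ms: backlog = 2

Answer: 1 3 2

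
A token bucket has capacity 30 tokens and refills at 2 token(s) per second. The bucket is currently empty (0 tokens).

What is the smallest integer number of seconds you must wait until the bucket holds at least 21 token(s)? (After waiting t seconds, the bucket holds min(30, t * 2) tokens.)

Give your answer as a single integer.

Need t * 2 >= 21, so t >= 21/2.
Smallest integer t = ceil(21/2) = 11.

Answer: 11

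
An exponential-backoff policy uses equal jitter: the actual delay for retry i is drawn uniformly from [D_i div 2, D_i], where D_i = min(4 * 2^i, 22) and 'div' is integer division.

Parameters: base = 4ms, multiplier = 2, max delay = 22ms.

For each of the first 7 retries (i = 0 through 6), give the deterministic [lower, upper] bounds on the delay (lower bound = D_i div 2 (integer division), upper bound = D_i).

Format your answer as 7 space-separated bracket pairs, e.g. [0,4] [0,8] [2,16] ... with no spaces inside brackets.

Computing bounds per retry:
  i=0: D_i=min(4*2^0,22)=4, bounds=[2,4]
  i=1: D_i=min(4*2^1,22)=8, bounds=[4,8]
  i=2: D_i=min(4*2^2,22)=16, bounds=[8,16]
  i=3: D_i=min(4*2^3,22)=22, bounds=[11,22]
  i=4: D_i=min(4*2^4,22)=22, bounds=[11,22]
  i=5: D_i=min(4*2^5,22)=22, bounds=[11,22]
  i=6: D_i=min(4*2^6,22)=22, bounds=[11,22]

Answer: [2,4] [4,8] [8,16] [11,22] [11,22] [11,22] [11,22]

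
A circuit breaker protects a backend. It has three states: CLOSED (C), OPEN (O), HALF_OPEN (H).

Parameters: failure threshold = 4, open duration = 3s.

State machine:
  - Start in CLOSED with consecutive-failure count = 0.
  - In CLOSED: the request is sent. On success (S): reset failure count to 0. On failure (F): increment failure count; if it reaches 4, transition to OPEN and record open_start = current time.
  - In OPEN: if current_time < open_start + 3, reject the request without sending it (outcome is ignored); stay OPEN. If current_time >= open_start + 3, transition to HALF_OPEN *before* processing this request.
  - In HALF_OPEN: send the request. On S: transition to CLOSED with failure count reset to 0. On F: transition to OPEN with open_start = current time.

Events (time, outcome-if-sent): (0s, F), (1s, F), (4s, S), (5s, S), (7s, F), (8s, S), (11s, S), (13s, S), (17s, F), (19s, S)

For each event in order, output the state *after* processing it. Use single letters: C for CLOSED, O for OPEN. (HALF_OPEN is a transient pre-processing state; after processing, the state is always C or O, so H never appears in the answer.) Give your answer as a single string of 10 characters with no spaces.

State after each event:
  event#1 t=0s outcome=F: state=CLOSED
  event#2 t=1s outcome=F: state=CLOSED
  event#3 t=4s outcome=S: state=CLOSED
  event#4 t=5s outcome=S: state=CLOSED
  event#5 t=7s outcome=F: state=CLOSED
  event#6 t=8s outcome=S: state=CLOSED
  event#7 t=11s outcome=S: state=CLOSED
  event#8 t=13s outcome=S: state=CLOSED
  event#9 t=17s outcome=F: state=CLOSED
  event#10 t=19s outcome=S: state=CLOSED

Answer: CCCCCCCCCC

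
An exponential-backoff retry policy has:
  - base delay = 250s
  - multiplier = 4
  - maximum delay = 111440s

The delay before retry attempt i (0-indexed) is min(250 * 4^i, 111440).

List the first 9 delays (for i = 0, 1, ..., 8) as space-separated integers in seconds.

Answer: 250 1000 4000 16000 64000 111440 111440 111440 111440

Derivation:
Computing each delay:
  i=0: min(250*4^0, 111440) = 250
  i=1: min(250*4^1, 111440) = 1000
  i=2: min(250*4^2, 111440) = 4000
  i=3: min(250*4^3, 111440) = 16000
  i=4: min(250*4^4, 111440) = 64000
  i=5: min(250*4^5, 111440) = 111440
  i=6: min(250*4^6, 111440) = 111440
  i=7: min(250*4^7, 111440) = 111440
  i=8: min(250*4^8, 111440) = 111440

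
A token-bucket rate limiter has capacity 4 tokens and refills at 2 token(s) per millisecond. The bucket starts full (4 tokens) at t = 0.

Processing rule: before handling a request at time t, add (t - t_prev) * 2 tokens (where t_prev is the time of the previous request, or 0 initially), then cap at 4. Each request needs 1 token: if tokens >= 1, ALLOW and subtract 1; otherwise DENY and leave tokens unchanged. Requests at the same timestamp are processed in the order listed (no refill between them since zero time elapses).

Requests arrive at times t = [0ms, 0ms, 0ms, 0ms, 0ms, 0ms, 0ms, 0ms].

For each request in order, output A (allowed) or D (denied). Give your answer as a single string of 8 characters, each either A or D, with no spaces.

Answer: AAAADDDD

Derivation:
Simulating step by step:
  req#1 t=0ms: ALLOW
  req#2 t=0ms: ALLOW
  req#3 t=0ms: ALLOW
  req#4 t=0ms: ALLOW
  req#5 t=0ms: DENY
  req#6 t=0ms: DENY
  req#7 t=0ms: DENY
  req#8 t=0ms: DENY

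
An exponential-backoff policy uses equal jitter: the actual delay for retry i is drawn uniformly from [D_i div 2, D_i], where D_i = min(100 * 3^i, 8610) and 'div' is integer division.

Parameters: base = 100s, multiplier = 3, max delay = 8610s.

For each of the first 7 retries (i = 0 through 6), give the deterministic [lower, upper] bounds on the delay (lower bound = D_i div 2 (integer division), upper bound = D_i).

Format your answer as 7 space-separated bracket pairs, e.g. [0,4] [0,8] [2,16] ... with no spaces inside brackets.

Computing bounds per retry:
  i=0: D_i=min(100*3^0,8610)=100, bounds=[50,100]
  i=1: D_i=min(100*3^1,8610)=300, bounds=[150,300]
  i=2: D_i=min(100*3^2,8610)=900, bounds=[450,900]
  i=3: D_i=min(100*3^3,8610)=2700, bounds=[1350,2700]
  i=4: D_i=min(100*3^4,8610)=8100, bounds=[4050,8100]
  i=5: D_i=min(100*3^5,8610)=8610, bounds=[4305,8610]
  i=6: D_i=min(100*3^6,8610)=8610, bounds=[4305,8610]

Answer: [50,100] [150,300] [450,900] [1350,2700] [4050,8100] [4305,8610] [4305,8610]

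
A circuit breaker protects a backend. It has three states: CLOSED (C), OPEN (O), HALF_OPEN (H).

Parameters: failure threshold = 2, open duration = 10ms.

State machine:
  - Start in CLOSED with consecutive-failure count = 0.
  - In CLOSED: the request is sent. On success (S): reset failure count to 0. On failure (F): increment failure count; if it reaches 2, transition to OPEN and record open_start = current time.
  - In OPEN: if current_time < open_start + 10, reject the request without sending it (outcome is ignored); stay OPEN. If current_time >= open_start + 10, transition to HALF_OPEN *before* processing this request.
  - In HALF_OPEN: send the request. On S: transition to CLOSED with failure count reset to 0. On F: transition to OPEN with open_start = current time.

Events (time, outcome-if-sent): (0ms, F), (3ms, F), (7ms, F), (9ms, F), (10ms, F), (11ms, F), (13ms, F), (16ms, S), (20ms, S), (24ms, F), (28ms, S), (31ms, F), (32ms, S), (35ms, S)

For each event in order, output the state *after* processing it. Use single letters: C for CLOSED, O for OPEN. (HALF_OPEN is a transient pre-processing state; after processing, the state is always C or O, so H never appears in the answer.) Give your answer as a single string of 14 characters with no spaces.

State after each event:
  event#1 t=0ms outcome=F: state=CLOSED
  event#2 t=3ms outcome=F: state=OPEN
  event#3 t=7ms outcome=F: state=OPEN
  event#4 t=9ms outcome=F: state=OPEN
  event#5 t=10ms outcome=F: state=OPEN
  event#6 t=11ms outcome=F: state=OPEN
  event#7 t=13ms outcome=F: state=OPEN
  event#8 t=16ms outcome=S: state=OPEN
  event#9 t=20ms outcome=S: state=OPEN
  event#10 t=24ms outcome=F: state=OPEN
  event#11 t=28ms outcome=S: state=OPEN
  event#12 t=31ms outcome=F: state=OPEN
  event#13 t=32ms outcome=S: state=OPEN
  event#14 t=35ms outcome=S: state=CLOSED

Answer: COOOOOOOOOOOOC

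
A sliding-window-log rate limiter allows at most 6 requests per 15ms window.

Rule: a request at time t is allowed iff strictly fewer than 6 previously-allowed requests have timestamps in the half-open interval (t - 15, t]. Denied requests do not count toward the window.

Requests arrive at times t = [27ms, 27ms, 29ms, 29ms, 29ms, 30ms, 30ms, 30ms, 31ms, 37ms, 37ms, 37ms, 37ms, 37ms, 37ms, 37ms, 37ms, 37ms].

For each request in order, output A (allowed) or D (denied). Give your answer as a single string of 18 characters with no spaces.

Answer: AAAAAADDDDDDDDDDDD

Derivation:
Tracking allowed requests in the window:
  req#1 t=27ms: ALLOW
  req#2 t=27ms: ALLOW
  req#3 t=29ms: ALLOW
  req#4 t=29ms: ALLOW
  req#5 t=29ms: ALLOW
  req#6 t=30ms: ALLOW
  req#7 t=30ms: DENY
  req#8 t=30ms: DENY
  req#9 t=31ms: DENY
  req#10 t=37ms: DENY
  req#11 t=37ms: DENY
  req#12 t=37ms: DENY
  req#13 t=37ms: DENY
  req#14 t=37ms: DENY
  req#15 t=37ms: DENY
  req#16 t=37ms: DENY
  req#17 t=37ms: DENY
  req#18 t=37ms: DENY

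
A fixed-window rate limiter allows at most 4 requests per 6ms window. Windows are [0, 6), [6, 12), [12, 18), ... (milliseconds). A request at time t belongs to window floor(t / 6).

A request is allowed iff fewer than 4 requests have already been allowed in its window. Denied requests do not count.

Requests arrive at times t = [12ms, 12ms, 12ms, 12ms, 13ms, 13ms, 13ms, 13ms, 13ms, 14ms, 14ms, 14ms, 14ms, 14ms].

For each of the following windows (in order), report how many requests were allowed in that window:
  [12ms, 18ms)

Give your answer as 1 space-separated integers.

Answer: 4

Derivation:
Processing requests:
  req#1 t=12ms (window 2): ALLOW
  req#2 t=12ms (window 2): ALLOW
  req#3 t=12ms (window 2): ALLOW
  req#4 t=12ms (window 2): ALLOW
  req#5 t=13ms (window 2): DENY
  req#6 t=13ms (window 2): DENY
  req#7 t=13ms (window 2): DENY
  req#8 t=13ms (window 2): DENY
  req#9 t=13ms (window 2): DENY
  req#10 t=14ms (window 2): DENY
  req#11 t=14ms (window 2): DENY
  req#12 t=14ms (window 2): DENY
  req#13 t=14ms (window 2): DENY
  req#14 t=14ms (window 2): DENY

Allowed counts by window: 4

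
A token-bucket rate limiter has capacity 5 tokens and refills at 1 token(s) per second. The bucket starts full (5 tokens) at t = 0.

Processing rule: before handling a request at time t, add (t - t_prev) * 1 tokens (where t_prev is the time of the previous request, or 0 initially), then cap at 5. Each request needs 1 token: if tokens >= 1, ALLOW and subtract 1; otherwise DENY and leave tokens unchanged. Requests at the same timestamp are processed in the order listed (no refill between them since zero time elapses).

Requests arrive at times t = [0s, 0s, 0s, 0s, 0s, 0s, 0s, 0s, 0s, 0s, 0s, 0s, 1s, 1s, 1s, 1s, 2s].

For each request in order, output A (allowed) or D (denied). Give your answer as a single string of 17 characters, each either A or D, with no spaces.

Simulating step by step:
  req#1 t=0s: ALLOW
  req#2 t=0s: ALLOW
  req#3 t=0s: ALLOW
  req#4 t=0s: ALLOW
  req#5 t=0s: ALLOW
  req#6 t=0s: DENY
  req#7 t=0s: DENY
  req#8 t=0s: DENY
  req#9 t=0s: DENY
  req#10 t=0s: DENY
  req#11 t=0s: DENY
  req#12 t=0s: DENY
  req#13 t=1s: ALLOW
  req#14 t=1s: DENY
  req#15 t=1s: DENY
  req#16 t=1s: DENY
  req#17 t=2s: ALLOW

Answer: AAAAADDDDDDDADDDA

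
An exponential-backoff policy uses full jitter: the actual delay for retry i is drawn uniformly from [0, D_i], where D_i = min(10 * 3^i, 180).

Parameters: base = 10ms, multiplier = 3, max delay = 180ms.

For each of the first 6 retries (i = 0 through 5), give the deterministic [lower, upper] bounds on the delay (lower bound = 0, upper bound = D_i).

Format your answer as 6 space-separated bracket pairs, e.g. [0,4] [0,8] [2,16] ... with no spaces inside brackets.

Computing bounds per retry:
  i=0: D_i=min(10*3^0,180)=10, bounds=[0,10]
  i=1: D_i=min(10*3^1,180)=30, bounds=[0,30]
  i=2: D_i=min(10*3^2,180)=90, bounds=[0,90]
  i=3: D_i=min(10*3^3,180)=180, bounds=[0,180]
  i=4: D_i=min(10*3^4,180)=180, bounds=[0,180]
  i=5: D_i=min(10*3^5,180)=180, bounds=[0,180]

Answer: [0,10] [0,30] [0,90] [0,180] [0,180] [0,180]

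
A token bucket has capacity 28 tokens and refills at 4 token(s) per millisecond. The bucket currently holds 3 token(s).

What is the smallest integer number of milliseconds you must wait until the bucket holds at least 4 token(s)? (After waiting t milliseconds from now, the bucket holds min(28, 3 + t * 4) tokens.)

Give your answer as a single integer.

Need 3 + t * 4 >= 4, so t >= 1/4.
Smallest integer t = ceil(1/4) = 1.

Answer: 1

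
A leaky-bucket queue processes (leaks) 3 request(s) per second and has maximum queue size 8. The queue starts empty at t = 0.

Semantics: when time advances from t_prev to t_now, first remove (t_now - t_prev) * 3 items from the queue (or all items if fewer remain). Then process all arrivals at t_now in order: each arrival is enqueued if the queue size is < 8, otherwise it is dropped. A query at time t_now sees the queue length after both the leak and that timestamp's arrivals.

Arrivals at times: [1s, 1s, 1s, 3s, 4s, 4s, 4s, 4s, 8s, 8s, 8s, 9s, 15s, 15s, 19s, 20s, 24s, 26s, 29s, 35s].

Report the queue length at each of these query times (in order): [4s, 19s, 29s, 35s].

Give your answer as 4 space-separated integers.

Answer: 4 1 1 1

Derivation:
Queue lengths at query times:
  query t=4s: backlog = 4
  query t=19s: backlog = 1
  query t=29s: backlog = 1
  query t=35s: backlog = 1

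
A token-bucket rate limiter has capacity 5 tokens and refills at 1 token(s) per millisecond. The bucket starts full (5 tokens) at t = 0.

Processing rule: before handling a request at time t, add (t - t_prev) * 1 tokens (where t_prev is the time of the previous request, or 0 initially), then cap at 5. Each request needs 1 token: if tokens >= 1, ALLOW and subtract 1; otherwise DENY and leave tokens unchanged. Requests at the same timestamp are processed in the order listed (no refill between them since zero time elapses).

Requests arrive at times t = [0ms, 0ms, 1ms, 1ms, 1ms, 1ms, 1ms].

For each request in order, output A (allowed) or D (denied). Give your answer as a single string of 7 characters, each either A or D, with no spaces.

Simulating step by step:
  req#1 t=0ms: ALLOW
  req#2 t=0ms: ALLOW
  req#3 t=1ms: ALLOW
  req#4 t=1ms: ALLOW
  req#5 t=1ms: ALLOW
  req#6 t=1ms: ALLOW
  req#7 t=1ms: DENY

Answer: AAAAAAD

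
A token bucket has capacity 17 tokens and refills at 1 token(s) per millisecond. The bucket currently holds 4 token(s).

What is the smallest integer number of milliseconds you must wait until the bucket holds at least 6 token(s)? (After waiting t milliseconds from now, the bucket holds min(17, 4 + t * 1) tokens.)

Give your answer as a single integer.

Need 4 + t * 1 >= 6, so t >= 2/1.
Smallest integer t = ceil(2/1) = 2.

Answer: 2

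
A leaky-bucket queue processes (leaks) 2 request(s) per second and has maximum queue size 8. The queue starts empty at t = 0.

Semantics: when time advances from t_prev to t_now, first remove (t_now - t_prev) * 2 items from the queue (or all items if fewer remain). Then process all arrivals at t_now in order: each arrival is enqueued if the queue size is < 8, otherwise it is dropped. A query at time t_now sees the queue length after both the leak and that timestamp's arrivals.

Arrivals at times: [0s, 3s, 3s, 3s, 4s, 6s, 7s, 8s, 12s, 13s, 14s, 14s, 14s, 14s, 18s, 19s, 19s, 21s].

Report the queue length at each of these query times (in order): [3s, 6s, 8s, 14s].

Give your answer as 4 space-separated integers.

Answer: 3 1 1 4

Derivation:
Queue lengths at query times:
  query t=3s: backlog = 3
  query t=6s: backlog = 1
  query t=8s: backlog = 1
  query t=14s: backlog = 4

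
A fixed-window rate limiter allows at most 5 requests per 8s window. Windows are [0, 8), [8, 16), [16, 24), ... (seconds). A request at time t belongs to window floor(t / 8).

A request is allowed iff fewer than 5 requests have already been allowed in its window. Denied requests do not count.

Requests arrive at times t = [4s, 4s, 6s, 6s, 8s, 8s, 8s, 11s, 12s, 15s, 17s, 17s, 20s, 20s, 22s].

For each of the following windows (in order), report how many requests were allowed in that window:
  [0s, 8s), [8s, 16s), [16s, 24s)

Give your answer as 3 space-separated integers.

Processing requests:
  req#1 t=4s (window 0): ALLOW
  req#2 t=4s (window 0): ALLOW
  req#3 t=6s (window 0): ALLOW
  req#4 t=6s (window 0): ALLOW
  req#5 t=8s (window 1): ALLOW
  req#6 t=8s (window 1): ALLOW
  req#7 t=8s (window 1): ALLOW
  req#8 t=11s (window 1): ALLOW
  req#9 t=12s (window 1): ALLOW
  req#10 t=15s (window 1): DENY
  req#11 t=17s (window 2): ALLOW
  req#12 t=17s (window 2): ALLOW
  req#13 t=20s (window 2): ALLOW
  req#14 t=20s (window 2): ALLOW
  req#15 t=22s (window 2): ALLOW

Allowed counts by window: 4 5 5

Answer: 4 5 5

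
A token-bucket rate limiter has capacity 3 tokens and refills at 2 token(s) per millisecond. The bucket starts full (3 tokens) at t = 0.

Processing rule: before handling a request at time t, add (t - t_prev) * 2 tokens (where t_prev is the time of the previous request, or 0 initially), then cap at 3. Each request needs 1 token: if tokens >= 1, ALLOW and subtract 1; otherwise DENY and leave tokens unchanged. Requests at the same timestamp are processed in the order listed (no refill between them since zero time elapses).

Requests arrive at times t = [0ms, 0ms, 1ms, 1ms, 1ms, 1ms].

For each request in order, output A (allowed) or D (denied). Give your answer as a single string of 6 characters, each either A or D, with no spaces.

Answer: AAAAAD

Derivation:
Simulating step by step:
  req#1 t=0ms: ALLOW
  req#2 t=0ms: ALLOW
  req#3 t=1ms: ALLOW
  req#4 t=1ms: ALLOW
  req#5 t=1ms: ALLOW
  req#6 t=1ms: DENY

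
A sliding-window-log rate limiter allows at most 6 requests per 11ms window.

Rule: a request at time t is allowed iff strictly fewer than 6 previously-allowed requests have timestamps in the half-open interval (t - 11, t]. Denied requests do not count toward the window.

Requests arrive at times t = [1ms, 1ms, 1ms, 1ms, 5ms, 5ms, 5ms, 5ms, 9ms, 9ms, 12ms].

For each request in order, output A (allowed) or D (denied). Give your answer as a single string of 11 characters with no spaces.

Tracking allowed requests in the window:
  req#1 t=1ms: ALLOW
  req#2 t=1ms: ALLOW
  req#3 t=1ms: ALLOW
  req#4 t=1ms: ALLOW
  req#5 t=5ms: ALLOW
  req#6 t=5ms: ALLOW
  req#7 t=5ms: DENY
  req#8 t=5ms: DENY
  req#9 t=9ms: DENY
  req#10 t=9ms: DENY
  req#11 t=12ms: ALLOW

Answer: AAAAAADDDDA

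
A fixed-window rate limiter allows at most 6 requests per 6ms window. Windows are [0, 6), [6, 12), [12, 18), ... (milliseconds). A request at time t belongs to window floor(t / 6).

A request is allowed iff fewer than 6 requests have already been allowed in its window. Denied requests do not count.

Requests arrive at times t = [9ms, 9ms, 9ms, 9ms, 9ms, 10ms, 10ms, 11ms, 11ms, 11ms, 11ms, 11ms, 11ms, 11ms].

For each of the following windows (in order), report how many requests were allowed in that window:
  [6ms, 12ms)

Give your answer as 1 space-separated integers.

Processing requests:
  req#1 t=9ms (window 1): ALLOW
  req#2 t=9ms (window 1): ALLOW
  req#3 t=9ms (window 1): ALLOW
  req#4 t=9ms (window 1): ALLOW
  req#5 t=9ms (window 1): ALLOW
  req#6 t=10ms (window 1): ALLOW
  req#7 t=10ms (window 1): DENY
  req#8 t=11ms (window 1): DENY
  req#9 t=11ms (window 1): DENY
  req#10 t=11ms (window 1): DENY
  req#11 t=11ms (window 1): DENY
  req#12 t=11ms (window 1): DENY
  req#13 t=11ms (window 1): DENY
  req#14 t=11ms (window 1): DENY

Allowed counts by window: 6

Answer: 6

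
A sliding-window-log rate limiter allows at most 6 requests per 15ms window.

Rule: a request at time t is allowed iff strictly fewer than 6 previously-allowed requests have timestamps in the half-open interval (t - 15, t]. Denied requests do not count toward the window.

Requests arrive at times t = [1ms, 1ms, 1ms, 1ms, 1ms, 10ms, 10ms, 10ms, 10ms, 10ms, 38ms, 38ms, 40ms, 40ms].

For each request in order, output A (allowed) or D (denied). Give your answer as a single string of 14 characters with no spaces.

Answer: AAAAAADDDDAAAA

Derivation:
Tracking allowed requests in the window:
  req#1 t=1ms: ALLOW
  req#2 t=1ms: ALLOW
  req#3 t=1ms: ALLOW
  req#4 t=1ms: ALLOW
  req#5 t=1ms: ALLOW
  req#6 t=10ms: ALLOW
  req#7 t=10ms: DENY
  req#8 t=10ms: DENY
  req#9 t=10ms: DENY
  req#10 t=10ms: DENY
  req#11 t=38ms: ALLOW
  req#12 t=38ms: ALLOW
  req#13 t=40ms: ALLOW
  req#14 t=40ms: ALLOW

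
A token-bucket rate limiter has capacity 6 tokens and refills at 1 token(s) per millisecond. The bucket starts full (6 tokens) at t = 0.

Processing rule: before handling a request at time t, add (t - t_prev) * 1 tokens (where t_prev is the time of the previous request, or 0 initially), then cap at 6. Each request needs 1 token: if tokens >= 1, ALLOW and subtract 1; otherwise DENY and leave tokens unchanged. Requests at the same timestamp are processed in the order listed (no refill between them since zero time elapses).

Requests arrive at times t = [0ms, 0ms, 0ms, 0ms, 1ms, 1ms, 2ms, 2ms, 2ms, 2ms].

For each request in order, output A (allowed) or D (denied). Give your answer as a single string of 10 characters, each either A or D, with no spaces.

Simulating step by step:
  req#1 t=0ms: ALLOW
  req#2 t=0ms: ALLOW
  req#3 t=0ms: ALLOW
  req#4 t=0ms: ALLOW
  req#5 t=1ms: ALLOW
  req#6 t=1ms: ALLOW
  req#7 t=2ms: ALLOW
  req#8 t=2ms: ALLOW
  req#9 t=2ms: DENY
  req#10 t=2ms: DENY

Answer: AAAAAAAADD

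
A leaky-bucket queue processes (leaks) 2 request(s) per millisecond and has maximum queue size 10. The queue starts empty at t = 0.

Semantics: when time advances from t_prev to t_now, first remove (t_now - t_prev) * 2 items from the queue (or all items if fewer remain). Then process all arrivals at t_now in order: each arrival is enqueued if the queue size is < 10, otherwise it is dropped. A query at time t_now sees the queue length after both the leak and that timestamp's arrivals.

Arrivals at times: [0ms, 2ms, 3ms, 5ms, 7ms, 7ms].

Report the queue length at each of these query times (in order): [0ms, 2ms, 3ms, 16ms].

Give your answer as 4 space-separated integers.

Answer: 1 1 1 0

Derivation:
Queue lengths at query times:
  query t=0ms: backlog = 1
  query t=2ms: backlog = 1
  query t=3ms: backlog = 1
  query t=16ms: backlog = 0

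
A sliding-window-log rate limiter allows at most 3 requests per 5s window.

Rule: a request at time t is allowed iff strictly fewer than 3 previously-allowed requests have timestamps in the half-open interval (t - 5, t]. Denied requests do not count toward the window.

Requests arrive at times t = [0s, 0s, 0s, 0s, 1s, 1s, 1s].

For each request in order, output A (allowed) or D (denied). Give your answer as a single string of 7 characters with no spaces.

Tracking allowed requests in the window:
  req#1 t=0s: ALLOW
  req#2 t=0s: ALLOW
  req#3 t=0s: ALLOW
  req#4 t=0s: DENY
  req#5 t=1s: DENY
  req#6 t=1s: DENY
  req#7 t=1s: DENY

Answer: AAADDDD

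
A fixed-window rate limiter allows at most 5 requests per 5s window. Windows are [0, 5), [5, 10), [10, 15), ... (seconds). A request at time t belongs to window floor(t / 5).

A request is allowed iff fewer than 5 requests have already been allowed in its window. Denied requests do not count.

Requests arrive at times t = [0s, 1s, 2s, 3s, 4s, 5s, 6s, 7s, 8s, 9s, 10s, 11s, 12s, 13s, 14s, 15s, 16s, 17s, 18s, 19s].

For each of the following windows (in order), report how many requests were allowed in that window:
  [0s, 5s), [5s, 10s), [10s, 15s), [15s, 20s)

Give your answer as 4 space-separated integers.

Answer: 5 5 5 5

Derivation:
Processing requests:
  req#1 t=0s (window 0): ALLOW
  req#2 t=1s (window 0): ALLOW
  req#3 t=2s (window 0): ALLOW
  req#4 t=3s (window 0): ALLOW
  req#5 t=4s (window 0): ALLOW
  req#6 t=5s (window 1): ALLOW
  req#7 t=6s (window 1): ALLOW
  req#8 t=7s (window 1): ALLOW
  req#9 t=8s (window 1): ALLOW
  req#10 t=9s (window 1): ALLOW
  req#11 t=10s (window 2): ALLOW
  req#12 t=11s (window 2): ALLOW
  req#13 t=12s (window 2): ALLOW
  req#14 t=13s (window 2): ALLOW
  req#15 t=14s (window 2): ALLOW
  req#16 t=15s (window 3): ALLOW
  req#17 t=16s (window 3): ALLOW
  req#18 t=17s (window 3): ALLOW
  req#19 t=18s (window 3): ALLOW
  req#20 t=19s (window 3): ALLOW

Allowed counts by window: 5 5 5 5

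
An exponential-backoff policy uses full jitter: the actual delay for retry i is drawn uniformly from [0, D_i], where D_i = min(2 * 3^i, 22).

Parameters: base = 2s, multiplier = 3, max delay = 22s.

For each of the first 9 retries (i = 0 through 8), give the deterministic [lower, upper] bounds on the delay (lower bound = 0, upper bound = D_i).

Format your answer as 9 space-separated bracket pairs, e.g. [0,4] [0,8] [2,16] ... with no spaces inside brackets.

Answer: [0,2] [0,6] [0,18] [0,22] [0,22] [0,22] [0,22] [0,22] [0,22]

Derivation:
Computing bounds per retry:
  i=0: D_i=min(2*3^0,22)=2, bounds=[0,2]
  i=1: D_i=min(2*3^1,22)=6, bounds=[0,6]
  i=2: D_i=min(2*3^2,22)=18, bounds=[0,18]
  i=3: D_i=min(2*3^3,22)=22, bounds=[0,22]
  i=4: D_i=min(2*3^4,22)=22, bounds=[0,22]
  i=5: D_i=min(2*3^5,22)=22, bounds=[0,22]
  i=6: D_i=min(2*3^6,22)=22, bounds=[0,22]
  i=7: D_i=min(2*3^7,22)=22, bounds=[0,22]
  i=8: D_i=min(2*3^8,22)=22, bounds=[0,22]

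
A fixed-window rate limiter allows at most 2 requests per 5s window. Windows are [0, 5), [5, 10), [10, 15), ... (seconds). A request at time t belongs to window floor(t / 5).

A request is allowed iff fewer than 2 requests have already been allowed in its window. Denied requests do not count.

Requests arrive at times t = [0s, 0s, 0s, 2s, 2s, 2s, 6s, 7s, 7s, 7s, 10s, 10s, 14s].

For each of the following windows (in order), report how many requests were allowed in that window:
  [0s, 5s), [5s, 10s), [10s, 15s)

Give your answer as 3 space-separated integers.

Processing requests:
  req#1 t=0s (window 0): ALLOW
  req#2 t=0s (window 0): ALLOW
  req#3 t=0s (window 0): DENY
  req#4 t=2s (window 0): DENY
  req#5 t=2s (window 0): DENY
  req#6 t=2s (window 0): DENY
  req#7 t=6s (window 1): ALLOW
  req#8 t=7s (window 1): ALLOW
  req#9 t=7s (window 1): DENY
  req#10 t=7s (window 1): DENY
  req#11 t=10s (window 2): ALLOW
  req#12 t=10s (window 2): ALLOW
  req#13 t=14s (window 2): DENY

Allowed counts by window: 2 2 2

Answer: 2 2 2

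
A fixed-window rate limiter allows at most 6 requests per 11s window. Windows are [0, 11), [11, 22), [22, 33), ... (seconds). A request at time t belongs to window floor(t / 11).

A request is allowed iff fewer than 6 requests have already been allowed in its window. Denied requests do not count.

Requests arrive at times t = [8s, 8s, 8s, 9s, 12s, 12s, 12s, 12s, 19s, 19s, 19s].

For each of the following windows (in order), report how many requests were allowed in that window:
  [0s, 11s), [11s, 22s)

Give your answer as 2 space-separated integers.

Processing requests:
  req#1 t=8s (window 0): ALLOW
  req#2 t=8s (window 0): ALLOW
  req#3 t=8s (window 0): ALLOW
  req#4 t=9s (window 0): ALLOW
  req#5 t=12s (window 1): ALLOW
  req#6 t=12s (window 1): ALLOW
  req#7 t=12s (window 1): ALLOW
  req#8 t=12s (window 1): ALLOW
  req#9 t=19s (window 1): ALLOW
  req#10 t=19s (window 1): ALLOW
  req#11 t=19s (window 1): DENY

Allowed counts by window: 4 6

Answer: 4 6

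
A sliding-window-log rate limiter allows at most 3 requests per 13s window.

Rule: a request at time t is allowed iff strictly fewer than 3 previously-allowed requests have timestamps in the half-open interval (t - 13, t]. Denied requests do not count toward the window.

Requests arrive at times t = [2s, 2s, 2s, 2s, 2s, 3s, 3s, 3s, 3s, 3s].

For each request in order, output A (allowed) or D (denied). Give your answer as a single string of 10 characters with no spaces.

Tracking allowed requests in the window:
  req#1 t=2s: ALLOW
  req#2 t=2s: ALLOW
  req#3 t=2s: ALLOW
  req#4 t=2s: DENY
  req#5 t=2s: DENY
  req#6 t=3s: DENY
  req#7 t=3s: DENY
  req#8 t=3s: DENY
  req#9 t=3s: DENY
  req#10 t=3s: DENY

Answer: AAADDDDDDD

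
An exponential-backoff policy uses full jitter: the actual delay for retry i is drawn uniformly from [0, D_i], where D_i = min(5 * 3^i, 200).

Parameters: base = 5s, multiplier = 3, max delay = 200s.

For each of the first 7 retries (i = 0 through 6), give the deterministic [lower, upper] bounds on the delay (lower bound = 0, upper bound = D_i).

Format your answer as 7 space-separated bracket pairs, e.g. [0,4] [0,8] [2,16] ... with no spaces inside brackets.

Computing bounds per retry:
  i=0: D_i=min(5*3^0,200)=5, bounds=[0,5]
  i=1: D_i=min(5*3^1,200)=15, bounds=[0,15]
  i=2: D_i=min(5*3^2,200)=45, bounds=[0,45]
  i=3: D_i=min(5*3^3,200)=135, bounds=[0,135]
  i=4: D_i=min(5*3^4,200)=200, bounds=[0,200]
  i=5: D_i=min(5*3^5,200)=200, bounds=[0,200]
  i=6: D_i=min(5*3^6,200)=200, bounds=[0,200]

Answer: [0,5] [0,15] [0,45] [0,135] [0,200] [0,200] [0,200]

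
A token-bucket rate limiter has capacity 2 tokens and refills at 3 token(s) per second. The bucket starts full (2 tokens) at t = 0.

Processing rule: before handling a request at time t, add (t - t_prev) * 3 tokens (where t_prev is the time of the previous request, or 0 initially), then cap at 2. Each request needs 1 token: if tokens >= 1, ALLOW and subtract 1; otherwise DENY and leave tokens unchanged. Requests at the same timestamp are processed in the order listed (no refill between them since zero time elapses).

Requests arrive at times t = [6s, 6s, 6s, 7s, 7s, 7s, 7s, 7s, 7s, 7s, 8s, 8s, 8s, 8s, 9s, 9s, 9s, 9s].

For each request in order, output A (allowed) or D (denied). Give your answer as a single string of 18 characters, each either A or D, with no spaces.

Answer: AADAADDDDDAADDAADD

Derivation:
Simulating step by step:
  req#1 t=6s: ALLOW
  req#2 t=6s: ALLOW
  req#3 t=6s: DENY
  req#4 t=7s: ALLOW
  req#5 t=7s: ALLOW
  req#6 t=7s: DENY
  req#7 t=7s: DENY
  req#8 t=7s: DENY
  req#9 t=7s: DENY
  req#10 t=7s: DENY
  req#11 t=8s: ALLOW
  req#12 t=8s: ALLOW
  req#13 t=8s: DENY
  req#14 t=8s: DENY
  req#15 t=9s: ALLOW
  req#16 t=9s: ALLOW
  req#17 t=9s: DENY
  req#18 t=9s: DENY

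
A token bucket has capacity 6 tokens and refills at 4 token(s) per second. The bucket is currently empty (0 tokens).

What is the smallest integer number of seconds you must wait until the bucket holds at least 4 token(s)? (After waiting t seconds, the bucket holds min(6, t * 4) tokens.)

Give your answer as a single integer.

Answer: 1

Derivation:
Need t * 4 >= 4, so t >= 4/4.
Smallest integer t = ceil(4/4) = 1.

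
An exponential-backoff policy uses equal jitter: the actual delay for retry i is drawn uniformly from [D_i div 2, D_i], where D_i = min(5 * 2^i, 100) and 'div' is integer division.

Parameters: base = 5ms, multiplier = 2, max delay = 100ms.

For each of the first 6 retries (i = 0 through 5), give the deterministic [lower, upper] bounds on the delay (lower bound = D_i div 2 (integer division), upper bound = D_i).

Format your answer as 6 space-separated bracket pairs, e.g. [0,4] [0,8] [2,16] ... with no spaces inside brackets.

Answer: [2,5] [5,10] [10,20] [20,40] [40,80] [50,100]

Derivation:
Computing bounds per retry:
  i=0: D_i=min(5*2^0,100)=5, bounds=[2,5]
  i=1: D_i=min(5*2^1,100)=10, bounds=[5,10]
  i=2: D_i=min(5*2^2,100)=20, bounds=[10,20]
  i=3: D_i=min(5*2^3,100)=40, bounds=[20,40]
  i=4: D_i=min(5*2^4,100)=80, bounds=[40,80]
  i=5: D_i=min(5*2^5,100)=100, bounds=[50,100]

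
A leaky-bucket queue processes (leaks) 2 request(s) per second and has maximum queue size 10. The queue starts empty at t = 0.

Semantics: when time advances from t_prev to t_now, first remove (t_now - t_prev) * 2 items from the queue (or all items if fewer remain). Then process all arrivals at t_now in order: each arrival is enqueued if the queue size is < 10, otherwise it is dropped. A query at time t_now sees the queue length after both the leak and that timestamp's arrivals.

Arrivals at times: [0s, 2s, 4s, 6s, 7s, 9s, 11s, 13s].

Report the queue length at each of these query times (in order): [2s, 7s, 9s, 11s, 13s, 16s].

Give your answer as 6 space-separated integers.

Answer: 1 1 1 1 1 0

Derivation:
Queue lengths at query times:
  query t=2s: backlog = 1
  query t=7s: backlog = 1
  query t=9s: backlog = 1
  query t=11s: backlog = 1
  query t=13s: backlog = 1
  query t=16s: backlog = 0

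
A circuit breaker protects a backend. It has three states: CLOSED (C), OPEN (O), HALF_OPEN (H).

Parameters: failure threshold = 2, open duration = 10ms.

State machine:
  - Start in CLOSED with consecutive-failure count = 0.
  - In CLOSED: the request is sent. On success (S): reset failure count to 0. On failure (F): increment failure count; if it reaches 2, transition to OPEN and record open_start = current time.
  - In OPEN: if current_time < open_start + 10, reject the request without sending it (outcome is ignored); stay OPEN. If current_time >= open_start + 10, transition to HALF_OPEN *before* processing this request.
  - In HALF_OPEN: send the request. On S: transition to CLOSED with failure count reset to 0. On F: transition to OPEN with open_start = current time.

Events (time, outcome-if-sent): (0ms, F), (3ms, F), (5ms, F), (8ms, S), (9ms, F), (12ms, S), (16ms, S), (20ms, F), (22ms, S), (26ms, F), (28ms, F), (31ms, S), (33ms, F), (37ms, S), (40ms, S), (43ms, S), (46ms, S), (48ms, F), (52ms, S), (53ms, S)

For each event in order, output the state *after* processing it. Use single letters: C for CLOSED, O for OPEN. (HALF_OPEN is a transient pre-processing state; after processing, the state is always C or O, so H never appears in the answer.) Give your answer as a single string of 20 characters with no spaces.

State after each event:
  event#1 t=0ms outcome=F: state=CLOSED
  event#2 t=3ms outcome=F: state=OPEN
  event#3 t=5ms outcome=F: state=OPEN
  event#4 t=8ms outcome=S: state=OPEN
  event#5 t=9ms outcome=F: state=OPEN
  event#6 t=12ms outcome=S: state=OPEN
  event#7 t=16ms outcome=S: state=CLOSED
  event#8 t=20ms outcome=F: state=CLOSED
  event#9 t=22ms outcome=S: state=CLOSED
  event#10 t=26ms outcome=F: state=CLOSED
  event#11 t=28ms outcome=F: state=OPEN
  event#12 t=31ms outcome=S: state=OPEN
  event#13 t=33ms outcome=F: state=OPEN
  event#14 t=37ms outcome=S: state=OPEN
  event#15 t=40ms outcome=S: state=CLOSED
  event#16 t=43ms outcome=S: state=CLOSED
  event#17 t=46ms outcome=S: state=CLOSED
  event#18 t=48ms outcome=F: state=CLOSED
  event#19 t=52ms outcome=S: state=CLOSED
  event#20 t=53ms outcome=S: state=CLOSED

Answer: COOOOOCCCCOOOOCCCCCC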